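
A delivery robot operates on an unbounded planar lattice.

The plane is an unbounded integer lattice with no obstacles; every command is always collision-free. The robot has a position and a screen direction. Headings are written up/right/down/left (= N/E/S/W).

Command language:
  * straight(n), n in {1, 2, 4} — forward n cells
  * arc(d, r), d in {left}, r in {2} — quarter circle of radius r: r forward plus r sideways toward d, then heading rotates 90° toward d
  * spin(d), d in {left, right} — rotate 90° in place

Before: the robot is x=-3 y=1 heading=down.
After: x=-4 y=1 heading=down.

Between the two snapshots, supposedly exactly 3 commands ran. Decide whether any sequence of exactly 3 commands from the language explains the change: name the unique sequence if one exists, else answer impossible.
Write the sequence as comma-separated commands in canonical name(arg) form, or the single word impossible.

key: running spin(left) before spin(right) would end elsewhere — order is forced
start: x=-3 y=1 heading=down
[1] after spin(right): x=-3 y=1 heading=left
[2] after straight(1): x=-4 y=1 heading=left
[3] after spin(left): x=-4 y=1 heading=down
all 216 alternatives checked — unique.

spin(right), straight(1), spin(left)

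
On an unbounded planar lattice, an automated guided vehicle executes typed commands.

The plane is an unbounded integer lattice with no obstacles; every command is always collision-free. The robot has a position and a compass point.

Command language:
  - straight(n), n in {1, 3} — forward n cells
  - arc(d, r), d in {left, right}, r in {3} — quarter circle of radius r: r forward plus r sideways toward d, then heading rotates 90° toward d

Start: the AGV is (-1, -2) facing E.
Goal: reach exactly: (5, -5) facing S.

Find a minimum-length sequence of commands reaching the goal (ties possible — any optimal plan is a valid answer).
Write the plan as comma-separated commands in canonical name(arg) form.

begin: (-1, -2) facing E
[1] after straight(3): (2, -2) facing E
[2] after arc(right, 3): (5, -5) facing S
minimal: 2 command(s), checked below 2.

straight(3), arc(right, 3)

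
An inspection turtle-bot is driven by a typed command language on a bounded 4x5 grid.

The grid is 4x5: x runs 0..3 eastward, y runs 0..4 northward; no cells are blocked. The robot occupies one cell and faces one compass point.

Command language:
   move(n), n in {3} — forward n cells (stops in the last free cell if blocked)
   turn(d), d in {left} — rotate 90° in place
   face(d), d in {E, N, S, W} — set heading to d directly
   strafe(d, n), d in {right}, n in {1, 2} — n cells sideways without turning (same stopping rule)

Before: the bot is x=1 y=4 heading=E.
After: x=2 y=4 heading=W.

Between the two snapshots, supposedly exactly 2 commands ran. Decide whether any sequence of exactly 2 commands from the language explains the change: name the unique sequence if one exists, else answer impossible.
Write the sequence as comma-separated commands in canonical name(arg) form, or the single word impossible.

impossible

checked all 2-command options: none fits.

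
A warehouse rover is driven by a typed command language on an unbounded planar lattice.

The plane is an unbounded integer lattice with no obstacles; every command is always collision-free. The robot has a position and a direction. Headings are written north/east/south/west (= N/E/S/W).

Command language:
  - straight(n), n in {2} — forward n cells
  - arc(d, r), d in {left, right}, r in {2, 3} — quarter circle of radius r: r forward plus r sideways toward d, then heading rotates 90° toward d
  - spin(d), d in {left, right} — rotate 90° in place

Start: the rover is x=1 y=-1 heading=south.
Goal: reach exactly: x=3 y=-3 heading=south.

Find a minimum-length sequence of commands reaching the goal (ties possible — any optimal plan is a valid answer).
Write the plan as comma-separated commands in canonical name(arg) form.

arc(left, 2), spin(right)

t0: x=1 y=-1 heading=south
[1] after arc(left, 2): x=3 y=-3 heading=east
[2] after spin(right): x=3 y=-3 heading=south
no 1-step plan works, so 2 is optimal.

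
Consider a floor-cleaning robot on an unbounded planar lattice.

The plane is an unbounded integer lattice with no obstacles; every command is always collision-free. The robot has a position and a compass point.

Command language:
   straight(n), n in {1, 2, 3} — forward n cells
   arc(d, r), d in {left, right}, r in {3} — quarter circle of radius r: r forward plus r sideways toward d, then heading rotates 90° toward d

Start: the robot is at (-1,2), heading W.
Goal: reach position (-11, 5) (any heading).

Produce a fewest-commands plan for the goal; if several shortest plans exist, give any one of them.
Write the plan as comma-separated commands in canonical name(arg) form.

straight(3), straight(3), straight(1), arc(right, 3)

begin: at (-1,2), heading W
t=1 straight(3) ⇒ at (-4,2), heading W
t=2 straight(3) ⇒ at (-7,2), heading W
t=3 straight(1) ⇒ at (-8,2), heading W
t=4 arc(right, 3) ⇒ at (-11,5), heading N
shorter routes all fall short; 4 is best.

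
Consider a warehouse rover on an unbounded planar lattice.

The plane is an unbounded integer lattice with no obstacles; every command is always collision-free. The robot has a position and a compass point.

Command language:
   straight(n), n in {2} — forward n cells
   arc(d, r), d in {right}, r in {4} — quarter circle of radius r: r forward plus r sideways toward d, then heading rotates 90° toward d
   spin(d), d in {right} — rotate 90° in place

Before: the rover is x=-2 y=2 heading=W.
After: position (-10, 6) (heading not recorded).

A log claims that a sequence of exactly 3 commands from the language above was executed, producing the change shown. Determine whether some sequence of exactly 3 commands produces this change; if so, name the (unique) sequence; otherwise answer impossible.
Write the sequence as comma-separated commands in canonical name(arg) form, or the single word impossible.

key: order matters: swapping straight(2) and arc(right, 4) lands elsewhere
from: x=-2 y=2 heading=W
[1] after straight(2): x=-4 y=2 heading=W
[2] after straight(2): x=-6 y=2 heading=W
[3] after arc(right, 4): x=-10 y=6 heading=N
no other 3-command option fits: unique.

straight(2), straight(2), arc(right, 4)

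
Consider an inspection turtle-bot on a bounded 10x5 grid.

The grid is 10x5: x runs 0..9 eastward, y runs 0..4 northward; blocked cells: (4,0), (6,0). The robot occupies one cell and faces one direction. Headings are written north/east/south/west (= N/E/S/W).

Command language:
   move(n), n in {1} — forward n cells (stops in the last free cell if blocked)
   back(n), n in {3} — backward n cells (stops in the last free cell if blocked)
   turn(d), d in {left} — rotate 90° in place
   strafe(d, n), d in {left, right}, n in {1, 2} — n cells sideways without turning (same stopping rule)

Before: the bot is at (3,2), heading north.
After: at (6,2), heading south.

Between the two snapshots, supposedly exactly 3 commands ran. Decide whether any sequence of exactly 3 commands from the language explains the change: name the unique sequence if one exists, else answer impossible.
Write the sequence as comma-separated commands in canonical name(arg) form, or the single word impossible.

key: position moved to (6,2) AND the heading swung to S — translation plus rotation needed
begin: at (3,2), heading north
step 1 (turn(left)): at (3,2), heading west
step 2 (back(3)): at (6,2), heading west
step 3 (turn(left)): at (6,2), heading south
uniquely the one of 343 3-step routes that fits.

turn(left), back(3), turn(left)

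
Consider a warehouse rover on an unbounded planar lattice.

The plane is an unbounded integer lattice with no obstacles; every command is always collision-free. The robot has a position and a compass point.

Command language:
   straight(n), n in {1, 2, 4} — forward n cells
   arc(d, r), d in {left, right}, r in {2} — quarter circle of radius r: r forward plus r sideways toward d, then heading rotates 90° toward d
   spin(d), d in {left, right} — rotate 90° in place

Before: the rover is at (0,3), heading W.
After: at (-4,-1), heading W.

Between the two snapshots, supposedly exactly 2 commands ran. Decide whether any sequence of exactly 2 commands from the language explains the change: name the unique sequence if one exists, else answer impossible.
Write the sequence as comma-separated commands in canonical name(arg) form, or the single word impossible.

arc(left, 2), arc(right, 2)

key: running arc(right, 2) before arc(left, 2) would end elsewhere — order is forced
start: at (0,3), heading W
[1] after arc(left, 2): at (-2,1), heading S
[2] after arc(right, 2): at (-4,-1), heading W
all 49 alternatives checked — unique.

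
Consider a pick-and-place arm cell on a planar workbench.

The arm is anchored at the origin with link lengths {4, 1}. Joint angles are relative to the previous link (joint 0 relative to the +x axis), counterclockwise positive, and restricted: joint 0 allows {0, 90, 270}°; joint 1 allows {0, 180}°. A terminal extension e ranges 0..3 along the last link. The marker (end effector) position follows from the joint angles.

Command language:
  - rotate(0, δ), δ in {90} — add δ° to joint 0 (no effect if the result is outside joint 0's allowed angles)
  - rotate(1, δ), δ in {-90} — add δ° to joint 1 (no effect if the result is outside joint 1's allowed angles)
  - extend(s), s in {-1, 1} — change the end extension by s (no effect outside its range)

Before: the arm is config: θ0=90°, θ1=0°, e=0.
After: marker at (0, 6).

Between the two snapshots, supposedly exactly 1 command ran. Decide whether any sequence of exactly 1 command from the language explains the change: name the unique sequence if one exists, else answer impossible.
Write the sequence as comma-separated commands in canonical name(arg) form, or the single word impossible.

t0: config: θ0=90°, θ1=0°, e=0
1. extend(1) → config: θ0=90°, θ1=0°, e=1
no rival 1-sequence matches.

extend(1)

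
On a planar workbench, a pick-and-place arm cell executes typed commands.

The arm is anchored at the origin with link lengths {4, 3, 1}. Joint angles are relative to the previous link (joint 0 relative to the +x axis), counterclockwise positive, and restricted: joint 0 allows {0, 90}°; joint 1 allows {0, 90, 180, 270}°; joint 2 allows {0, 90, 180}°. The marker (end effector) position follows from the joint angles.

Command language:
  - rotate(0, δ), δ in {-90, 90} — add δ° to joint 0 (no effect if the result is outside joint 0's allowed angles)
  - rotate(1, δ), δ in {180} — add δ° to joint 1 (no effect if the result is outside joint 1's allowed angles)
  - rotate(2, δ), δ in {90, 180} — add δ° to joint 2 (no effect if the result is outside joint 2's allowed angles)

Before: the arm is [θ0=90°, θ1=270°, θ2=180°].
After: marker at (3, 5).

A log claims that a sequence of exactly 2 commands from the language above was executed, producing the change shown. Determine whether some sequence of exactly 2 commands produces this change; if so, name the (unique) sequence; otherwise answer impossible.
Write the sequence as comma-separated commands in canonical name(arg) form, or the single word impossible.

rotate(2, 180), rotate(2, 90)

key: running rotate(2, 90) before rotate(2, 180) would end elsewhere — order is forced
initial: [θ0=90°, θ1=270°, θ2=180°]
1. rotate(2, 180) → [θ0=90°, θ1=270°, θ2=0°]
2. rotate(2, 90) → [θ0=90°, θ1=270°, θ2=90°]
no rival 2-sequence matches.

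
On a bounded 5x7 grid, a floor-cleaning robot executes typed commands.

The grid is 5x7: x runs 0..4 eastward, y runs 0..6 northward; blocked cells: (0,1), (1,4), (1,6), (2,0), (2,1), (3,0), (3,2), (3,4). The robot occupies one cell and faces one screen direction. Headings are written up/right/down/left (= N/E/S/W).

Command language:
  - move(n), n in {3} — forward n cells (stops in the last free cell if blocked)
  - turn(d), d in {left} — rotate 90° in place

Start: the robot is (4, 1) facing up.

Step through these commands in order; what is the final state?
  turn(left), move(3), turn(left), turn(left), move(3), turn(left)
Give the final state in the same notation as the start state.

t0: (4, 1) facing up
1. turn(left) → (4, 1) facing left
2. move(3) → (3, 1) facing left
3. turn(left) → (3, 1) facing down
4. turn(left) → (3, 1) facing right
5. move(3) → (4, 1) facing right
6. turn(left) → (4, 1) facing up

(4, 1) facing up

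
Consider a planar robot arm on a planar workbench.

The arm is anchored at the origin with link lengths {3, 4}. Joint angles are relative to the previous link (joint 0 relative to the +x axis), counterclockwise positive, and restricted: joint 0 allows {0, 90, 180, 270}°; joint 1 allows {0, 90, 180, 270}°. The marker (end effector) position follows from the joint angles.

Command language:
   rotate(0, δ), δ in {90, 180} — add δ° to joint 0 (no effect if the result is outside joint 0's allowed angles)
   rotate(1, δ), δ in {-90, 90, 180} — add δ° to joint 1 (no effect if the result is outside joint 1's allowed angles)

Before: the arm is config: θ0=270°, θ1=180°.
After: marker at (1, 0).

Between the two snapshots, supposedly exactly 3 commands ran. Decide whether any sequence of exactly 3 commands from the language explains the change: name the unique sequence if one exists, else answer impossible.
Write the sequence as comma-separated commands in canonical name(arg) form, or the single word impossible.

initial: config: θ0=270°, θ1=180°
1. rotate(0, 90) → config: θ0=0°, θ1=180°
2. rotate(0, 90) → config: θ0=90°, θ1=180°
3. rotate(0, 90) → config: θ0=180°, θ1=180°
uniquely the one of 125 3-step routes that fits.

rotate(0, 90), rotate(0, 90), rotate(0, 90)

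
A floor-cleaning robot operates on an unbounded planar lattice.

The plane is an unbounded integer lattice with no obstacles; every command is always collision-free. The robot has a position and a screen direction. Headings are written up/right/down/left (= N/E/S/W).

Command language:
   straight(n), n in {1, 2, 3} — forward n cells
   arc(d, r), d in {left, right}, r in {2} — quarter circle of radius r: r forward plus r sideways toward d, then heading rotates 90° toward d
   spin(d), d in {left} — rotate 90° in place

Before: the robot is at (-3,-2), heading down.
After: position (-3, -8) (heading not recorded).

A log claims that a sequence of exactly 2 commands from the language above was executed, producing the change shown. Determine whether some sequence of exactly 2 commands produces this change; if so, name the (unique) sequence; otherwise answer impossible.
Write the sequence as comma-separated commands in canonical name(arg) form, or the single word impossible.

straight(3), straight(3)

initial: at (-3,-2), heading down
1. straight(3) → at (-3,-5), heading down
2. straight(3) → at (-3,-8), heading down
no other 2-command option fits: unique.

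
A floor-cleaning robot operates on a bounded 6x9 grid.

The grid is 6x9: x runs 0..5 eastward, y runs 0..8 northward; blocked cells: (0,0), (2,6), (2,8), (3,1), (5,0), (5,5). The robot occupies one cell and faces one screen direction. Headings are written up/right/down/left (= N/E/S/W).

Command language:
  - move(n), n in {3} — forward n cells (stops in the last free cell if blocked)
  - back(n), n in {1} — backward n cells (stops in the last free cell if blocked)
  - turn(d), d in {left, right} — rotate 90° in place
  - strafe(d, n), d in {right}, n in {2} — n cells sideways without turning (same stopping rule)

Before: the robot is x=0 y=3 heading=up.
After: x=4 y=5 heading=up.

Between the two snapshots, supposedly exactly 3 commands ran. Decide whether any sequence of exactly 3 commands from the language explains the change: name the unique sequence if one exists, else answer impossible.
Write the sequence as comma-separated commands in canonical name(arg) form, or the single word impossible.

strafe(right, 2), move(3), strafe(right, 2)

key: move(3) is stopped early by the blocked cell at (2,6)
t0: x=0 y=3 heading=up
1. strafe(right, 2) → x=2 y=3 heading=up
2. move(3) → x=2 y=5 heading=up
3. strafe(right, 2) → x=4 y=5 heading=up
no rival 3-sequence matches.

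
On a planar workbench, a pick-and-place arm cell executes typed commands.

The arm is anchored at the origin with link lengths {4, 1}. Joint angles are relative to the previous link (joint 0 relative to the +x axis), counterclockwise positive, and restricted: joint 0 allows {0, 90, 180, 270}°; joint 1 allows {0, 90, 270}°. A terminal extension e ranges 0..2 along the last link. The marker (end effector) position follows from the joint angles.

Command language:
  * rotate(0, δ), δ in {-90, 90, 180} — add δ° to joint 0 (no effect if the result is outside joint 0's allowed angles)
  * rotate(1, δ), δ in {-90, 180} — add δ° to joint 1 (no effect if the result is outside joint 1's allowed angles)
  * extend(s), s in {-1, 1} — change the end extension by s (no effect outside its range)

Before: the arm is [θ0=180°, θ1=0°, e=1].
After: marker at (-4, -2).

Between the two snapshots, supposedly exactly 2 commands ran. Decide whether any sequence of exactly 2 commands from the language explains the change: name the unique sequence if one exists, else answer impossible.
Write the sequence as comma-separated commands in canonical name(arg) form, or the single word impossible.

key: order matters: swapping rotate(1, -90) and rotate(1, 180) lands elsewhere
t0: [θ0=180°, θ1=0°, e=1]
[1] after rotate(1, -90): [θ0=180°, θ1=270°, e=1]
[2] after rotate(1, 180): [θ0=180°, θ1=90°, e=1]
no rival 2-sequence matches.

rotate(1, -90), rotate(1, 180)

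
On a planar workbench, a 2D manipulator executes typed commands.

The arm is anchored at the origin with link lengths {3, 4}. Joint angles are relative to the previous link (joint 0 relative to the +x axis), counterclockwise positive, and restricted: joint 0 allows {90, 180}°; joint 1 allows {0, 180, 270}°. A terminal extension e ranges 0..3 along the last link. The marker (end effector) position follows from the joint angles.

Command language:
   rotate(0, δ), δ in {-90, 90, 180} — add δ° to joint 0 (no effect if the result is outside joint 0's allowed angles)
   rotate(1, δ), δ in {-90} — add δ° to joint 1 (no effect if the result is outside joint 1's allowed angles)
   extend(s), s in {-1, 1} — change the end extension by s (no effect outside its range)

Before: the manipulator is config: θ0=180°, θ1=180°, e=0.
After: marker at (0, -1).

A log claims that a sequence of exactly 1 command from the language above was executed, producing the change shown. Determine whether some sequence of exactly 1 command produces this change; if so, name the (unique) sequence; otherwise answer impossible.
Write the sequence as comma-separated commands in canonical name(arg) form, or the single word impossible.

start: config: θ0=180°, θ1=180°, e=0
t=1 rotate(0, -90) ⇒ config: θ0=90°, θ1=180°, e=0
uniquely the one of 6 1-step routes that fits.

rotate(0, -90)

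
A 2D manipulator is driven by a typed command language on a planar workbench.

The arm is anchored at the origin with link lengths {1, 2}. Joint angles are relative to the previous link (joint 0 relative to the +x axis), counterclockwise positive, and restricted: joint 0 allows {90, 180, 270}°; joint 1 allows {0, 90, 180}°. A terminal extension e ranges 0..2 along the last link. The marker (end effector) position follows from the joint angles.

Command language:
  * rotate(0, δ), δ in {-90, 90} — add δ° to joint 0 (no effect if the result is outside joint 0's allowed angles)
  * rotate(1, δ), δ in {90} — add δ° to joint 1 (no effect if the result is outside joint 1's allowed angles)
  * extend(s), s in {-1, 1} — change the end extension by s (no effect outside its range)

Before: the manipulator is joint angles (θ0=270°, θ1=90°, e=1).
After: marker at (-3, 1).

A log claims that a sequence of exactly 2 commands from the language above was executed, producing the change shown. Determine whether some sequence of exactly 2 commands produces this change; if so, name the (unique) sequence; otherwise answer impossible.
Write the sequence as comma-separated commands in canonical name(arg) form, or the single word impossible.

rotate(0, -90), rotate(0, -90)

initial: joint angles (θ0=270°, θ1=90°, e=1)
t=1 rotate(0, -90) ⇒ joint angles (θ0=180°, θ1=90°, e=1)
t=2 rotate(0, -90) ⇒ joint angles (θ0=90°, θ1=90°, e=1)
all 25 alternatives checked — unique.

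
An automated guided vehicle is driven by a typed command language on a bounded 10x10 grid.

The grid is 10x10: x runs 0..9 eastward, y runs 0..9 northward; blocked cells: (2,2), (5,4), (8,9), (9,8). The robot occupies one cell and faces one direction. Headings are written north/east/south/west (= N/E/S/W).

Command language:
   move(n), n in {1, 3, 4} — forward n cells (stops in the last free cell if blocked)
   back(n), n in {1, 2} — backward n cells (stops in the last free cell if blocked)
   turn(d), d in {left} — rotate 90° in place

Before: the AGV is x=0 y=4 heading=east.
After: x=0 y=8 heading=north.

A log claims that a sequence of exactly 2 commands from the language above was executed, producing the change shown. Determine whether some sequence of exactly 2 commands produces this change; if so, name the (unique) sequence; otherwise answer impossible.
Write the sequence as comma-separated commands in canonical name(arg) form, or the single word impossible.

key: cell and facing (now N) both changed — the 2 commands mix motion and turning
begin: x=0 y=4 heading=east
[1] after turn(left): x=0 y=4 heading=north
[2] after move(4): x=0 y=8 heading=north
all 36 alternatives checked — unique.

turn(left), move(4)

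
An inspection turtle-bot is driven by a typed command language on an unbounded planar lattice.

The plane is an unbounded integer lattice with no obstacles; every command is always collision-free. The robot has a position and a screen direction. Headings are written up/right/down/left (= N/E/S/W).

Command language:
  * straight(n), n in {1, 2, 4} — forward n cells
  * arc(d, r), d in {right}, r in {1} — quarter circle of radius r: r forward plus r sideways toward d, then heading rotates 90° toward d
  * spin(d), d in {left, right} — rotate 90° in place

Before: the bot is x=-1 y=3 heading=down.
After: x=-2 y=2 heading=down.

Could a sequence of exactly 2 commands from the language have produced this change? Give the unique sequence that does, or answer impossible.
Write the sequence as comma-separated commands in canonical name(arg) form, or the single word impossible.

key: order matters: swapping arc(right, 1) and spin(left) lands elsewhere
initial: x=-1 y=3 heading=down
[1] after arc(right, 1): x=-2 y=2 heading=left
[2] after spin(left): x=-2 y=2 heading=down
no other 2-command option fits: unique.

arc(right, 1), spin(left)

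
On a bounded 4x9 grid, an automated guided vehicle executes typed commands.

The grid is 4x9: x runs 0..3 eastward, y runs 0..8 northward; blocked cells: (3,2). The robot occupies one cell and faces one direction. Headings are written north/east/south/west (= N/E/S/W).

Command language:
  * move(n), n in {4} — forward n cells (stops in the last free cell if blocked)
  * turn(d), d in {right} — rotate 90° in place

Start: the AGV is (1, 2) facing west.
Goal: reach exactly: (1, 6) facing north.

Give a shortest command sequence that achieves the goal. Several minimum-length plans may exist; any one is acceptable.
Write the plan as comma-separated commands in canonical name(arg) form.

turn(right), move(4)

from: (1, 2) facing west
[1] after turn(right): (1, 2) facing north
[2] after move(4): (1, 6) facing north
nothing shorter than 2 reaches the goal.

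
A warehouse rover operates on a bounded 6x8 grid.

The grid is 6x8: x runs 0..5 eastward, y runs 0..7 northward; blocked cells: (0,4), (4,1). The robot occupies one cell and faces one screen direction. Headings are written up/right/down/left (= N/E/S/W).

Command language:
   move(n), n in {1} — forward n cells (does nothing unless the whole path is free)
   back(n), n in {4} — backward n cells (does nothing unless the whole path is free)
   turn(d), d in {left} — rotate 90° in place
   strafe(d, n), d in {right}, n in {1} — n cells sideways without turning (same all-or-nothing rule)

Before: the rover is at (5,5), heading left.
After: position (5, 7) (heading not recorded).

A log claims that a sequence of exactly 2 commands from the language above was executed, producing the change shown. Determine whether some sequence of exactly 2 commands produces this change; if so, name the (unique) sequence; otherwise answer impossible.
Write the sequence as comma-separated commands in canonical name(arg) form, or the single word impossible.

strafe(right, 1), strafe(right, 1)

start: at (5,5), heading left
step 1 (strafe(right, 1)): at (5,6), heading left
step 2 (strafe(right, 1)): at (5,7), heading left
uniquely the one of 16 2-step routes that fits.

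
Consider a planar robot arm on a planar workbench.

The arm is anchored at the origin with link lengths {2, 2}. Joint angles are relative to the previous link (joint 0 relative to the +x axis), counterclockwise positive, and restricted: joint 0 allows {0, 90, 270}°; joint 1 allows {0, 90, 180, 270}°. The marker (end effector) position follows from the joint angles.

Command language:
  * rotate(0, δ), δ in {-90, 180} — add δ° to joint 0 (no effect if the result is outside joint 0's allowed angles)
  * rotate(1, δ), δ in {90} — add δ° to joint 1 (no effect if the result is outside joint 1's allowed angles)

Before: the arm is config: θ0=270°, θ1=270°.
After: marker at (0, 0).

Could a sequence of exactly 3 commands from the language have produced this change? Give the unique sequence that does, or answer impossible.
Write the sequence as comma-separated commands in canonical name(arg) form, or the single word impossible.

rotate(1, 90), rotate(1, 90), rotate(1, 90)

t0: config: θ0=270°, θ1=270°
step 1 (rotate(1, 90)): config: θ0=270°, θ1=0°
step 2 (rotate(1, 90)): config: θ0=270°, θ1=90°
step 3 (rotate(1, 90)): config: θ0=270°, θ1=180°
uniquely the one of 27 3-step routes that fits.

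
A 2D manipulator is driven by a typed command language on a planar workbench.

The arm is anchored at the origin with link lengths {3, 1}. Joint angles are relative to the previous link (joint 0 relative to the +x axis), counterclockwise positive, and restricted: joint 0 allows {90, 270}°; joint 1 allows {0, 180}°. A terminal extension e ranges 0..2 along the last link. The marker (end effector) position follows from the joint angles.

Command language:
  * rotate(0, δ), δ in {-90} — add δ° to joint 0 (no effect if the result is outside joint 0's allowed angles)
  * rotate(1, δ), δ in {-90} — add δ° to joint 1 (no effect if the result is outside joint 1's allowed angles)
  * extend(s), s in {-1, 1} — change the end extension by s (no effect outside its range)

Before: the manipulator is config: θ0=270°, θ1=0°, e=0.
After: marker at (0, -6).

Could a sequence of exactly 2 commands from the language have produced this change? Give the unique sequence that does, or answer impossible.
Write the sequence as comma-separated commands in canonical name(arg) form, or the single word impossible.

extend(1), extend(1)

from: config: θ0=270°, θ1=0°, e=0
t=1 extend(1) ⇒ config: θ0=270°, θ1=0°, e=1
t=2 extend(1) ⇒ config: θ0=270°, θ1=0°, e=2
no rival 2-sequence matches.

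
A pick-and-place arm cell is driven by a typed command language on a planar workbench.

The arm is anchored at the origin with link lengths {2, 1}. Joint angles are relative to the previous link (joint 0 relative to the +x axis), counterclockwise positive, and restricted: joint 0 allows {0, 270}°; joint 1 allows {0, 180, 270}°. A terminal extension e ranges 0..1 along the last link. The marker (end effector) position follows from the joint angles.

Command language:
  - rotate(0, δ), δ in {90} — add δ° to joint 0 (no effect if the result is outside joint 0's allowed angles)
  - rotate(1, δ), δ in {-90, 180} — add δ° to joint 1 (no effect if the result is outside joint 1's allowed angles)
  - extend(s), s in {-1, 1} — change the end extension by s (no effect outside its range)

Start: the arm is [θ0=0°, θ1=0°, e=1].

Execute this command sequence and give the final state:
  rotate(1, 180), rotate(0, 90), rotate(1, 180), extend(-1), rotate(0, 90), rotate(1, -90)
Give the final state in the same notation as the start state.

[θ0=0°, θ1=270°, e=0]

initial: [θ0=0°, θ1=0°, e=1]
step 1 (rotate(1, 180)): [θ0=0°, θ1=180°, e=1]
step 2 (rotate(0, 90)): [θ0=0°, θ1=180°, e=1]
step 3 (rotate(1, 180)): [θ0=0°, θ1=0°, e=1]
step 4 (extend(-1)): [θ0=0°, θ1=0°, e=0]
step 5 (rotate(0, 90)): [θ0=0°, θ1=0°, e=0]
step 6 (rotate(1, -90)): [θ0=0°, θ1=270°, e=0]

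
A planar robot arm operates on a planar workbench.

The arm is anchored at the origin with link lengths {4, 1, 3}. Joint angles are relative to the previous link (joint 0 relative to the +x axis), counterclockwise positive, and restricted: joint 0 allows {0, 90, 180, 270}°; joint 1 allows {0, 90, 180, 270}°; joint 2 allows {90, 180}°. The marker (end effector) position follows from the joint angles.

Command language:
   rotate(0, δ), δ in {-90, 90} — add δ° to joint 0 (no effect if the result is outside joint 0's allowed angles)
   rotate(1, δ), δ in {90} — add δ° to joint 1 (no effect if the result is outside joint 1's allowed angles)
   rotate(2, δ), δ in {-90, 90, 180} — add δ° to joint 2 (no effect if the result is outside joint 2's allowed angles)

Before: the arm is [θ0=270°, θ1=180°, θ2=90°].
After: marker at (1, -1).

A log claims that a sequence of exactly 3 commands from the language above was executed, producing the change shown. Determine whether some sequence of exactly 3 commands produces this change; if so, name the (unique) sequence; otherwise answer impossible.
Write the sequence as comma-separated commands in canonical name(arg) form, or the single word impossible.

from: [θ0=270°, θ1=180°, θ2=90°]
step 1 (rotate(1, 90)): [θ0=270°, θ1=270°, θ2=90°]
step 2 (rotate(1, 90)): [θ0=270°, θ1=0°, θ2=90°]
step 3 (rotate(1, 90)): [θ0=270°, θ1=90°, θ2=90°]
no other 3-command option fits: unique.

rotate(1, 90), rotate(1, 90), rotate(1, 90)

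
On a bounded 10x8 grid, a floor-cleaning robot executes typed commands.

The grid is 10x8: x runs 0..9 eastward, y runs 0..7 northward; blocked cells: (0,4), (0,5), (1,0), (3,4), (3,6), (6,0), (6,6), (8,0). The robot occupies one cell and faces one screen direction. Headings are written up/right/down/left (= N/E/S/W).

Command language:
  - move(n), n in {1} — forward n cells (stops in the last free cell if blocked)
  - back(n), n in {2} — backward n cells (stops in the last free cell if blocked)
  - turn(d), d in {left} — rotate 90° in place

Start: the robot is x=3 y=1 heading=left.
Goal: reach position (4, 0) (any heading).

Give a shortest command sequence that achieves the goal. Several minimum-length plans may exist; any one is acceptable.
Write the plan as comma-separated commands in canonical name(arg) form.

start: x=3 y=1 heading=left
step 1 (turn(left)): x=3 y=1 heading=down
step 2 (move(1)): x=3 y=0 heading=down
step 3 (turn(left)): x=3 y=0 heading=right
step 4 (move(1)): x=4 y=0 heading=right
minimal: 4 command(s), checked below 4.

turn(left), move(1), turn(left), move(1)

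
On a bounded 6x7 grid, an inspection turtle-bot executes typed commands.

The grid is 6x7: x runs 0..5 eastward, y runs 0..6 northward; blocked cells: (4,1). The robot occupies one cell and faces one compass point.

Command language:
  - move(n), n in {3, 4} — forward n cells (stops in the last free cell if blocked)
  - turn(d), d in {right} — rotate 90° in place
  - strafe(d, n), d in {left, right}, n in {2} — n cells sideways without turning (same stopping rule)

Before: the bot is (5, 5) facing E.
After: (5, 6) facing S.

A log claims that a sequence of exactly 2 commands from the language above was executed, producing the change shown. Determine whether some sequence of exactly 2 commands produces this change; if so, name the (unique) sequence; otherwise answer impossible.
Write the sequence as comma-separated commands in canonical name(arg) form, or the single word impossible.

strafe(left, 2), turn(right)

key: strafe(left, 2) runs into the grid edge before its full distance
from: (5, 5) facing E
step 1 (strafe(left, 2)): (5, 6) facing E
step 2 (turn(right)): (5, 6) facing S
all 25 alternatives checked — unique.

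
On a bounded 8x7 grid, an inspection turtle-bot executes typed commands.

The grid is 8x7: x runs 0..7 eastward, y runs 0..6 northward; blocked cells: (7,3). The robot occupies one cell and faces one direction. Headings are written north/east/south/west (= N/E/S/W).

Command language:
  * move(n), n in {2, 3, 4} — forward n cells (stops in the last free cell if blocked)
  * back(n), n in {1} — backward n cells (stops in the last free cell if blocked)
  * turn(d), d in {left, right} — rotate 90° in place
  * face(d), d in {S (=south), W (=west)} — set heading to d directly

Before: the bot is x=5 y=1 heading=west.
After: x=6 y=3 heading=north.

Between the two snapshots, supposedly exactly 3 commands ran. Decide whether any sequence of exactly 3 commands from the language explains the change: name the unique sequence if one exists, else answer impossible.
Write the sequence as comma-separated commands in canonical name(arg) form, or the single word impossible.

back(1), turn(right), move(2)

key: cell and facing (now N) both changed — the 3 commands mix motion and turning
from: x=5 y=1 heading=west
1. back(1) → x=6 y=1 heading=west
2. turn(right) → x=6 y=1 heading=north
3. move(2) → x=6 y=3 heading=north
no other 3-command option fits: unique.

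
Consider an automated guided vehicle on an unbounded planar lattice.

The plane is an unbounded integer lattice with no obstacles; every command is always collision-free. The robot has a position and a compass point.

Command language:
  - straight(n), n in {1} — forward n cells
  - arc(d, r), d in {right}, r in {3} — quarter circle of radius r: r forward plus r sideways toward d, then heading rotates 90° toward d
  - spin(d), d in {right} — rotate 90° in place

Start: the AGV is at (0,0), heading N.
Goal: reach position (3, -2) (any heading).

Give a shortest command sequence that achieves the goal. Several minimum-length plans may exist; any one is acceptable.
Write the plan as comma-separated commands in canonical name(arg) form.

straight(1), spin(right), arc(right, 3)

initial: at (0,0), heading N
1. straight(1) → at (0,1), heading N
2. spin(right) → at (0,1), heading E
3. arc(right, 3) → at (3,-2), heading S
no 2-step plan works, so 3 is optimal.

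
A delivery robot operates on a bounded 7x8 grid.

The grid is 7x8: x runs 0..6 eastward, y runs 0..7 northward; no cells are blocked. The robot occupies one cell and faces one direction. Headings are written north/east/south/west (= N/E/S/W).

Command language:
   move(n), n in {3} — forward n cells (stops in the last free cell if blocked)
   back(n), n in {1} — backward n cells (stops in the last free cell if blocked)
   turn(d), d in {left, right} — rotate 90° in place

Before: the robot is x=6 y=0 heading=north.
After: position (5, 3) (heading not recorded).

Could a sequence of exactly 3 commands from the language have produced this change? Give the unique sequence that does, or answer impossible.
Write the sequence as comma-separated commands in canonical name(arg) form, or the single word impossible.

key: order matters: swapping move(3) and back(1) lands elsewhere
t0: x=6 y=0 heading=north
[1] after move(3): x=6 y=3 heading=north
[2] after turn(right): x=6 y=3 heading=east
[3] after back(1): x=5 y=3 heading=east
uniquely the one of 64 3-step routes that fits.

move(3), turn(right), back(1)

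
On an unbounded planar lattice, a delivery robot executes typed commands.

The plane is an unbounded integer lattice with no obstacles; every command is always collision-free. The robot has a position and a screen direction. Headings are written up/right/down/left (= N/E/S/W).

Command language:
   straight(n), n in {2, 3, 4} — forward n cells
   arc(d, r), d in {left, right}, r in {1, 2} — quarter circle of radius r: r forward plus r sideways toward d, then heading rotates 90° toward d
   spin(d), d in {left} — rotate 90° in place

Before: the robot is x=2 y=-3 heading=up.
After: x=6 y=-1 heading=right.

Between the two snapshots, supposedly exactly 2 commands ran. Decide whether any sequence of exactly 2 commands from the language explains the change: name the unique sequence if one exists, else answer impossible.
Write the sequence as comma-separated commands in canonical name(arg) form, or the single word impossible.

key: cell and facing (now E) both changed — the 2 commands mix motion and turning
start: x=2 y=-3 heading=up
t=1 arc(right, 2) ⇒ x=4 y=-1 heading=right
t=2 straight(2) ⇒ x=6 y=-1 heading=right
no other 2-command option fits: unique.

arc(right, 2), straight(2)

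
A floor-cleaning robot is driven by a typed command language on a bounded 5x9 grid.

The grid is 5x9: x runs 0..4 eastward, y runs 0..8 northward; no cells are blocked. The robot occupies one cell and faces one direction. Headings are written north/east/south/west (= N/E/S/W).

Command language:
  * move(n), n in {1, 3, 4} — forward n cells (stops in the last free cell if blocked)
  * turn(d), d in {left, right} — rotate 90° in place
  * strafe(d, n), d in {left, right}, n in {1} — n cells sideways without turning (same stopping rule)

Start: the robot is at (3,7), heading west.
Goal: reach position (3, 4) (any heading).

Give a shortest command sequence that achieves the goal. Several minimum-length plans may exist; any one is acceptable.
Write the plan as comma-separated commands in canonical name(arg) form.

initial: at (3,7), heading west
t=1 turn(left) ⇒ at (3,7), heading south
t=2 move(3) ⇒ at (3,4), heading south
no 1-step plan works, so 2 is optimal.

turn(left), move(3)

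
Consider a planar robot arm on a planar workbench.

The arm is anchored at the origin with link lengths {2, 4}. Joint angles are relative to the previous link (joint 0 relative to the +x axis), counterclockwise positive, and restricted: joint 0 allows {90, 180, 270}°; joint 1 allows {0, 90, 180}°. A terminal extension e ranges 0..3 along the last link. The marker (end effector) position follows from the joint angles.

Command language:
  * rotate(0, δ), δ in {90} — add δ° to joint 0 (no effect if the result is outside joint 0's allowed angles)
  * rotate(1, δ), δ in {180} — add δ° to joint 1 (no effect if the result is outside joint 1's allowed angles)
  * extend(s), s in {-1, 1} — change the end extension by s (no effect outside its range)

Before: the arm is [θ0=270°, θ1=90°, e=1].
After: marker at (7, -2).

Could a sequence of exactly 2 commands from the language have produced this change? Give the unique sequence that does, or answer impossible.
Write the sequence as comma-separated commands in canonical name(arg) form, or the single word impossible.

extend(1), extend(1)

start: [θ0=270°, θ1=90°, e=1]
t=1 extend(1) ⇒ [θ0=270°, θ1=90°, e=2]
t=2 extend(1) ⇒ [θ0=270°, θ1=90°, e=3]
uniquely the one of 16 2-step routes that fits.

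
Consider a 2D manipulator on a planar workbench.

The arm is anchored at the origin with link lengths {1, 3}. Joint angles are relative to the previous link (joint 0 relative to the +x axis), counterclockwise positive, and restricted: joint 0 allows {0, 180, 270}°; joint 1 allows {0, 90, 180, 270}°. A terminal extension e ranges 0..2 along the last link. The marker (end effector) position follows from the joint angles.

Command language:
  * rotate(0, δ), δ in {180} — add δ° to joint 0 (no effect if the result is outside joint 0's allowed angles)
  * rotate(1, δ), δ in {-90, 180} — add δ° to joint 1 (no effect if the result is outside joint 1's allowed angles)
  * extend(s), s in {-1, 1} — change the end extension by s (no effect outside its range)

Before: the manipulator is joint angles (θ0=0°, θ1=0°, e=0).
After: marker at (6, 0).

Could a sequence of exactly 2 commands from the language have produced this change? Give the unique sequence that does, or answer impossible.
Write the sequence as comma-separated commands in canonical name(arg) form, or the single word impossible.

t0: joint angles (θ0=0°, θ1=0°, e=0)
1. extend(1) → joint angles (θ0=0°, θ1=0°, e=1)
2. extend(1) → joint angles (θ0=0°, θ1=0°, e=2)
uniquely the one of 25 2-step routes that fits.

extend(1), extend(1)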